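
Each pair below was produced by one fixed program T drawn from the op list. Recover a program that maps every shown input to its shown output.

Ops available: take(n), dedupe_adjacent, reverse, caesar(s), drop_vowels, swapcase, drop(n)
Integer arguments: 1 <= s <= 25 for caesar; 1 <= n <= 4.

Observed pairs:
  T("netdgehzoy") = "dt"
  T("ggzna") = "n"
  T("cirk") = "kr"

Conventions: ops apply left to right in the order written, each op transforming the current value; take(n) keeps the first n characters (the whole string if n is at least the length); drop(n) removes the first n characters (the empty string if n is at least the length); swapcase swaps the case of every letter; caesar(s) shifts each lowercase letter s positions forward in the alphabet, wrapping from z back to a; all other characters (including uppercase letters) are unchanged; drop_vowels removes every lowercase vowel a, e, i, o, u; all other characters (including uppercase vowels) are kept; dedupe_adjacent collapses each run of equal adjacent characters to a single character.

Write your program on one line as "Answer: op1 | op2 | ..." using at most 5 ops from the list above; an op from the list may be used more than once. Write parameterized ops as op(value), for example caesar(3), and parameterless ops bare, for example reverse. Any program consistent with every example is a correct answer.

dedupe_adjacent | drop(2) | drop_vowels | take(2) | reverse

Check, running the answer program on each example:
  "netdgehzoy" -> "netdgehzoy" -> "tdgehzoy" -> "tdghzy" -> "td" -> "dt"
  "ggzna" -> "gzna" -> "na" -> "n" -> "n" -> "n"
  "cirk" -> "cirk" -> "rk" -> "rk" -> "rk" -> "kr"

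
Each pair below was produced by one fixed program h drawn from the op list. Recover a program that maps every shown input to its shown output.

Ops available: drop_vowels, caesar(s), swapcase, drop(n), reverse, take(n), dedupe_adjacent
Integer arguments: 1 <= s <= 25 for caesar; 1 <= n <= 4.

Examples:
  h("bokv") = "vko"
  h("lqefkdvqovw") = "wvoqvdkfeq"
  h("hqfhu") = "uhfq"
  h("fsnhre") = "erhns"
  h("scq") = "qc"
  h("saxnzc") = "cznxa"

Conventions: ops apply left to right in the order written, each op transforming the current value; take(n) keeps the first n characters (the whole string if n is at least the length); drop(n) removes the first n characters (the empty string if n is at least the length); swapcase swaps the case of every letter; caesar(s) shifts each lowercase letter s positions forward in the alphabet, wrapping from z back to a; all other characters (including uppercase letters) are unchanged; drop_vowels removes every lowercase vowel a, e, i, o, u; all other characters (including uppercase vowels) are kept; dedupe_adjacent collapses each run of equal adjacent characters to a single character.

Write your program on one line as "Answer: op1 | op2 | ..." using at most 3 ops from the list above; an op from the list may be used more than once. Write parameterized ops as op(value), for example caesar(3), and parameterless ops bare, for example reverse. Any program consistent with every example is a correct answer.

drop(1) | reverse

Check, running the answer program on each example:
  "bokv" -> "okv" -> "vko"
  "lqefkdvqovw" -> "qefkdvqovw" -> "wvoqvdkfeq"
  "hqfhu" -> "qfhu" -> "uhfq"
  "fsnhre" -> "snhre" -> "erhns"
  "scq" -> "cq" -> "qc"
  "saxnzc" -> "axnzc" -> "cznxa"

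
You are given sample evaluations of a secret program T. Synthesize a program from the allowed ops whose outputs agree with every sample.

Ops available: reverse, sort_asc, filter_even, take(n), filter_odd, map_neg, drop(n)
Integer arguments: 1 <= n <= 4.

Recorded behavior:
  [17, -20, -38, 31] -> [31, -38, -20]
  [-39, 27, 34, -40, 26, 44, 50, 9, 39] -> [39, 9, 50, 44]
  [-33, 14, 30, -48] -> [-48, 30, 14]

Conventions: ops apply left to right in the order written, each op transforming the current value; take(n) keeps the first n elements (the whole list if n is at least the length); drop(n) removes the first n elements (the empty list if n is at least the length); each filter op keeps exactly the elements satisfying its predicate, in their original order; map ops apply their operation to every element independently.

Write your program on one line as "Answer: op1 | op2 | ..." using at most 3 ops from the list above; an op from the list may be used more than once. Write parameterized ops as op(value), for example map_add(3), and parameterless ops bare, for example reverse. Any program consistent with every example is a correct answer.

drop(1) | reverse | take(4)

Check, running the answer program on each example:
  [17, -20, -38, 31] -> [-20, -38, 31] -> [31, -38, -20] -> [31, -38, -20]
  [-39, 27, 34, -40, 26, 44, 50, 9, 39] -> [27, 34, -40, 26, 44, 50, 9, 39] -> [39, 9, 50, 44, 26, -40, 34, 27] -> [39, 9, 50, 44]
  [-33, 14, 30, -48] -> [14, 30, -48] -> [-48, 30, 14] -> [-48, 30, 14]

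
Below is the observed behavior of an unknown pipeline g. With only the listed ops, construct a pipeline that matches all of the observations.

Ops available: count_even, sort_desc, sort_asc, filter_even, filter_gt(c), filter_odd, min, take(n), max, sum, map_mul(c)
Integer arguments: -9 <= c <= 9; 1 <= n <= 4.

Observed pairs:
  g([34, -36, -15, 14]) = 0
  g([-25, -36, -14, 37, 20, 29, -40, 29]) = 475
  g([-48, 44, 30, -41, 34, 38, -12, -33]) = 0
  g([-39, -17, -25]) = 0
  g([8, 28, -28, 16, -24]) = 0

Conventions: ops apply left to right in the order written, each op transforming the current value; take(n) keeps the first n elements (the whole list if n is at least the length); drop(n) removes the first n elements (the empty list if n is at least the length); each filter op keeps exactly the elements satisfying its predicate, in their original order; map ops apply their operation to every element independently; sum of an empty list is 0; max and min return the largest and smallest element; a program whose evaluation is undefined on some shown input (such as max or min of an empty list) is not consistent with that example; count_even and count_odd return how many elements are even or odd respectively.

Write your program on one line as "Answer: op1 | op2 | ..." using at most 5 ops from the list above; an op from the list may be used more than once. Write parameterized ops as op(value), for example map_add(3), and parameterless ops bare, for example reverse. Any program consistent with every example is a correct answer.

filter_odd | filter_gt(5) | map_mul(5) | sum

Check, running the answer program on each example:
  [34, -36, -15, 14] -> [-15] -> [] -> [] -> 0
  [-25, -36, -14, 37, 20, 29, -40, 29] -> [-25, 37, 29, 29] -> [37, 29, 29] -> [185, 145, 145] -> 475
  [-48, 44, 30, -41, 34, 38, -12, -33] -> [-41, -33] -> [] -> [] -> 0
  [-39, -17, -25] -> [-39, -17, -25] -> [] -> [] -> 0
  [8, 28, -28, 16, -24] -> [] -> [] -> [] -> 0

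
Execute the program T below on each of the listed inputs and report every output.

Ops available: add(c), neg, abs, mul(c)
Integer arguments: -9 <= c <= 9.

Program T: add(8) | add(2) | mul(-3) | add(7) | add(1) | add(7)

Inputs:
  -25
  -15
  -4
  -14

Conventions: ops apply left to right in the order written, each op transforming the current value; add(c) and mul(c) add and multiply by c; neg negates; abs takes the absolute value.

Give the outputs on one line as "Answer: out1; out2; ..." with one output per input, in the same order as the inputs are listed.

60; 30; -3; 27

Execution, op by op:
  -25 -> -17 -> -15 -> 45 -> 52 -> 53 -> 60
  -15 -> -7 -> -5 -> 15 -> 22 -> 23 -> 30
  -4 -> 4 -> 6 -> -18 -> -11 -> -10 -> -3
  -14 -> -6 -> -4 -> 12 -> 19 -> 20 -> 27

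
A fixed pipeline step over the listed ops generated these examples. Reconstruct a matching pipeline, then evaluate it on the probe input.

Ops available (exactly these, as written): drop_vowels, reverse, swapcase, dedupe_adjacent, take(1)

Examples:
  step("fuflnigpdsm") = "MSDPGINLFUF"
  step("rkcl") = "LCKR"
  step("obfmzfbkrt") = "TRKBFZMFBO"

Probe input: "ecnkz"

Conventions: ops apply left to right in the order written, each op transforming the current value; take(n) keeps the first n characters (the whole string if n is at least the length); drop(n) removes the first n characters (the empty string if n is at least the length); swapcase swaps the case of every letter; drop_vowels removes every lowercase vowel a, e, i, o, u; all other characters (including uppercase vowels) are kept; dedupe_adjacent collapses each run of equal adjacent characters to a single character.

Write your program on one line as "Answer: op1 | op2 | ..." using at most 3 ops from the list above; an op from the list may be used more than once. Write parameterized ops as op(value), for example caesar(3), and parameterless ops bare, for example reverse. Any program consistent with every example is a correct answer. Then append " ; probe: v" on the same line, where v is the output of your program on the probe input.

swapcase | reverse ; probe: "ZKNCE"

Check, running the answer program on each example:
  "fuflnigpdsm" -> "FUFLNIGPDSM" -> "MSDPGINLFUF"
  "rkcl" -> "RKCL" -> "LCKR"
  "obfmzfbkrt" -> "OBFMZFBKRT" -> "TRKBFZMFBO"
  probe: "ecnkz" -> "ECNKZ" -> "ZKNCE"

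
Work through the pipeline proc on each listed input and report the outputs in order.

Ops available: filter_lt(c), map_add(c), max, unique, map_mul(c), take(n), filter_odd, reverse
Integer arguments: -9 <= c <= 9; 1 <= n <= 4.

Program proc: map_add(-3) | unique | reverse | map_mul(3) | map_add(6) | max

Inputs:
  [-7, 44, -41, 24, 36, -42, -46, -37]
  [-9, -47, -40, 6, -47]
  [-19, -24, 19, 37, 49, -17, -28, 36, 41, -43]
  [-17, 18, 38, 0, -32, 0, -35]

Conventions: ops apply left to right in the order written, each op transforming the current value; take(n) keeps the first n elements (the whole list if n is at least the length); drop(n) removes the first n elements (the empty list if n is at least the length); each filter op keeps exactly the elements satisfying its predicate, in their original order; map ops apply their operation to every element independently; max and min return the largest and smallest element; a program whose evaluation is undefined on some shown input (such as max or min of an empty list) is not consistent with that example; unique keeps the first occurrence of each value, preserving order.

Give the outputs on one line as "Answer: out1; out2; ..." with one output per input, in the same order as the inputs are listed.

Execution, op by op:
  [-7, 44, -41, 24, 36, -42, -46, -37] -> [-10, 41, -44, 21, 33, -45, -49, -40] -> [-10, 41, -44, 21, 33, -45, -49, -40] -> [-40, -49, -45, 33, 21, -44, 41, -10] -> [-120, -147, -135, 99, 63, -132, 123, -30] -> [-114, -141, -129, 105, 69, -126, 129, -24] -> 129
  [-9, -47, -40, 6, -47] -> [-12, -50, -43, 3, -50] -> [-12, -50, -43, 3] -> [3, -43, -50, -12] -> [9, -129, -150, -36] -> [15, -123, -144, -30] -> 15
  [-19, -24, 19, 37, 49, -17, -28, 36, 41, -43] -> [-22, -27, 16, 34, 46, -20, -31, 33, 38, -46] -> [-22, -27, 16, 34, 46, -20, -31, 33, 38, -46] -> [-46, 38, 33, -31, -20, 46, 34, 16, -27, -22] -> [-138, 114, 99, -93, -60, 138, 102, 48, -81, -66] -> [-132, 120, 105, -87, -54, 144, 108, 54, -75, -60] -> 144
  [-17, 18, 38, 0, -32, 0, -35] -> [-20, 15, 35, -3, -35, -3, -38] -> [-20, 15, 35, -3, -35, -38] -> [-38, -35, -3, 35, 15, -20] -> [-114, -105, -9, 105, 45, -60] -> [-108, -99, -3, 111, 51, -54] -> 111

129; 15; 144; 111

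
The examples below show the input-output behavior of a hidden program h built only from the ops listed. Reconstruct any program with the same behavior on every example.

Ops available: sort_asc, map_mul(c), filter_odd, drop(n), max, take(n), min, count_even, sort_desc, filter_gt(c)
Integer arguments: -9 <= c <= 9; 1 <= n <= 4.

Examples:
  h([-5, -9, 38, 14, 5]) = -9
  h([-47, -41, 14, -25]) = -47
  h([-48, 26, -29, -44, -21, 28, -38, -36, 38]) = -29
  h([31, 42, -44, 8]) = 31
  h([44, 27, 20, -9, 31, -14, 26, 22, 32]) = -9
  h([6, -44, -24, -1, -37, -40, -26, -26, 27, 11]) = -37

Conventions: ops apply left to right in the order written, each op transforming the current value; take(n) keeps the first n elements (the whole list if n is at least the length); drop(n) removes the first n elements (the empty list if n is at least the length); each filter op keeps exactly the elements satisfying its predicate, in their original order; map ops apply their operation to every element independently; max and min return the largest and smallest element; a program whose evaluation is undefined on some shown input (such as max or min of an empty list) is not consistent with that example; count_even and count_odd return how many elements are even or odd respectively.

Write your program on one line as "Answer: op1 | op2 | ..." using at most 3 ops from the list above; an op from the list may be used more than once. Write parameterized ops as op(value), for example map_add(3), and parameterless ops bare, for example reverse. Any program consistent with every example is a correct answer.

filter_odd | min

Check, running the answer program on each example:
  [-5, -9, 38, 14, 5] -> [-5, -9, 5] -> -9
  [-47, -41, 14, -25] -> [-47, -41, -25] -> -47
  [-48, 26, -29, -44, -21, 28, -38, -36, 38] -> [-29, -21] -> -29
  [31, 42, -44, 8] -> [31] -> 31
  [44, 27, 20, -9, 31, -14, 26, 22, 32] -> [27, -9, 31] -> -9
  [6, -44, -24, -1, -37, -40, -26, -26, 27, 11] -> [-1, -37, 27, 11] -> -37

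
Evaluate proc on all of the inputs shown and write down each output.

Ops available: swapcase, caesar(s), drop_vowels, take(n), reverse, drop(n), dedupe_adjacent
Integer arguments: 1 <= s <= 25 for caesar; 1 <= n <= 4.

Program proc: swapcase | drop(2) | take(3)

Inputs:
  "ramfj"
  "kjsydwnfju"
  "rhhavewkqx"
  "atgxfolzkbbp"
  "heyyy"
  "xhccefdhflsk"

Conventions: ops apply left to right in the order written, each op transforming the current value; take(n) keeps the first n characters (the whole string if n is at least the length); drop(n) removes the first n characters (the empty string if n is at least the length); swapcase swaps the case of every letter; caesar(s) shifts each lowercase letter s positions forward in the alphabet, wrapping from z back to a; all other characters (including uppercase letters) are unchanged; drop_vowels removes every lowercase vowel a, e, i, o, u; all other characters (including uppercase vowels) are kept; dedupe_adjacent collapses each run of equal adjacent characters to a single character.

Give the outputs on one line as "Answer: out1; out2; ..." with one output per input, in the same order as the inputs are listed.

"MFJ"; "SYD"; "HAV"; "GXF"; "YYY"; "CCE"

Execution, op by op:
  "ramfj" -> "RAMFJ" -> "MFJ" -> "MFJ"
  "kjsydwnfju" -> "KJSYDWNFJU" -> "SYDWNFJU" -> "SYD"
  "rhhavewkqx" -> "RHHAVEWKQX" -> "HAVEWKQX" -> "HAV"
  "atgxfolzkbbp" -> "ATGXFOLZKBBP" -> "GXFOLZKBBP" -> "GXF"
  "heyyy" -> "HEYYY" -> "YYY" -> "YYY"
  "xhccefdhflsk" -> "XHCCEFDHFLSK" -> "CCEFDHFLSK" -> "CCE"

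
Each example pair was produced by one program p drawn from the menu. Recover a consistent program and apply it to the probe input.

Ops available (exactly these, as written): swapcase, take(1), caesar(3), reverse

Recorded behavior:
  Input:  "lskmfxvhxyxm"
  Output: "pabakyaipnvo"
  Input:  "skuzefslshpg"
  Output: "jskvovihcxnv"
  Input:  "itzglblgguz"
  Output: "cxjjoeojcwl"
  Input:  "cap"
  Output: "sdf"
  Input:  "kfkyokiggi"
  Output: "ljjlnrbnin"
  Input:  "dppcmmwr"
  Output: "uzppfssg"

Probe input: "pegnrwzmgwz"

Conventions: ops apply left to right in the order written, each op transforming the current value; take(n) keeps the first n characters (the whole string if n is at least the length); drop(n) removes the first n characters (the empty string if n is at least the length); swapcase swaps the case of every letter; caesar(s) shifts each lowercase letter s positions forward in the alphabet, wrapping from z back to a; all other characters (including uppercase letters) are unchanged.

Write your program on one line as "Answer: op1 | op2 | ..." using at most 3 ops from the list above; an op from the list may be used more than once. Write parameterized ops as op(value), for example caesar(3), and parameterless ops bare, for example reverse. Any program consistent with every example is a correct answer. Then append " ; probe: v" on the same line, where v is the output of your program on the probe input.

caesar(3) | reverse ; probe: "czjpczuqjhs"

Check, running the answer program on each example:
  "lskmfxvhxyxm" -> "ovnpiaykabap" -> "pabakyaipnvo"
  "skuzefslshpg" -> "vnxchivovksj" -> "jskvovihcxnv"
  "itzglblgguz" -> "lwcjoeojjxc" -> "cxjjoeojcwl"
  "cap" -> "fds" -> "sdf"
  "kfkyokiggi" -> "ninbrnljjl" -> "ljjlnrbnin"
  "dppcmmwr" -> "gssfppzu" -> "uzppfssg"
  probe: "pegnrwzmgwz" -> "shjquzcpjzc" -> "czjpczuqjhs"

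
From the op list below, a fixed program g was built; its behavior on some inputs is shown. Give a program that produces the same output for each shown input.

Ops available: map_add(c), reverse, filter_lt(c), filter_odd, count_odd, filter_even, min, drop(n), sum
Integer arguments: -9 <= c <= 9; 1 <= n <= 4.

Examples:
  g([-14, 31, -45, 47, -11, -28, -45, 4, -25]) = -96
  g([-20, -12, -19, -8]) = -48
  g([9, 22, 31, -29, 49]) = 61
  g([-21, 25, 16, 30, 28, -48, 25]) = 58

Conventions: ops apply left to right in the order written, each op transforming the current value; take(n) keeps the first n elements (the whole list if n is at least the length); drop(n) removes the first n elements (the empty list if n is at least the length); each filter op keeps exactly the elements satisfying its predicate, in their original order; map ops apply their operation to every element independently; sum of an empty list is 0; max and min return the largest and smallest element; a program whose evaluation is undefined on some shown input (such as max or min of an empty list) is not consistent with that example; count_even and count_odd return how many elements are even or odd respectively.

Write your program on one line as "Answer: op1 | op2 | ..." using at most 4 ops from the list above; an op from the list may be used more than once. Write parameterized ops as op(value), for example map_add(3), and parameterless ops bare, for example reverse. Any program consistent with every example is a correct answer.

drop(1) | map_add(3) | map_add(-6) | sum

Check, running the answer program on each example:
  [-14, 31, -45, 47, -11, -28, -45, 4, -25] -> [31, -45, 47, -11, -28, -45, 4, -25] -> [34, -42, 50, -8, -25, -42, 7, -22] -> [28, -48, 44, -14, -31, -48, 1, -28] -> -96
  [-20, -12, -19, -8] -> [-12, -19, -8] -> [-9, -16, -5] -> [-15, -22, -11] -> -48
  [9, 22, 31, -29, 49] -> [22, 31, -29, 49] -> [25, 34, -26, 52] -> [19, 28, -32, 46] -> 61
  [-21, 25, 16, 30, 28, -48, 25] -> [25, 16, 30, 28, -48, 25] -> [28, 19, 33, 31, -45, 28] -> [22, 13, 27, 25, -51, 22] -> 58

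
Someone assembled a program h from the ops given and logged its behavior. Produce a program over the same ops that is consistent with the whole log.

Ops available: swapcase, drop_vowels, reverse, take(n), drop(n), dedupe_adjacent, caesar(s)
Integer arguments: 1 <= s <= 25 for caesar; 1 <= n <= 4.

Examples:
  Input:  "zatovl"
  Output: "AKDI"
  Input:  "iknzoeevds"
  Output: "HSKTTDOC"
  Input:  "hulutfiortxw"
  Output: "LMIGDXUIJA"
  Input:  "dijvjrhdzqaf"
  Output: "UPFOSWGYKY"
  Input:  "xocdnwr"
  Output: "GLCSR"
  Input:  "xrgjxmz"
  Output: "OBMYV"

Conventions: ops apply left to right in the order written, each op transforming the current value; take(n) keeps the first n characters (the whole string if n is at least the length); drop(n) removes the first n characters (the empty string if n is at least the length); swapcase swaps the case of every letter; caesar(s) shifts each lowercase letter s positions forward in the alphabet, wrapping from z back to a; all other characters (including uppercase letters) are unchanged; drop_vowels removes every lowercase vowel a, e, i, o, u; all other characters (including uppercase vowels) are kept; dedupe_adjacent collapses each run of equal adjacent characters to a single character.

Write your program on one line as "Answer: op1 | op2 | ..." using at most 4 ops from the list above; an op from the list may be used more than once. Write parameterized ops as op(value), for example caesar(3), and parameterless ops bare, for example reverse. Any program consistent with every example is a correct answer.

drop(2) | caesar(15) | swapcase | reverse

Check, running the answer program on each example:
  "zatovl" -> "tovl" -> "idka" -> "IDKA" -> "AKDI"
  "iknzoeevds" -> "nzoeevds" -> "codttksh" -> "CODTTKSH" -> "HSKTTDOC"
  "hulutfiortxw" -> "lutfiortxw" -> "ajiuxdgiml" -> "AJIUXDGIML" -> "LMIGDXUIJA"
  "dijvjrhdzqaf" -> "jvjrhdzqaf" -> "ykygwsofpu" -> "YKYGWSOFPU" -> "UPFOSWGYKY"
  "xocdnwr" -> "cdnwr" -> "rsclg" -> "RSCLG" -> "GLCSR"
  "xrgjxmz" -> "gjxmz" -> "vymbo" -> "VYMBO" -> "OBMYV"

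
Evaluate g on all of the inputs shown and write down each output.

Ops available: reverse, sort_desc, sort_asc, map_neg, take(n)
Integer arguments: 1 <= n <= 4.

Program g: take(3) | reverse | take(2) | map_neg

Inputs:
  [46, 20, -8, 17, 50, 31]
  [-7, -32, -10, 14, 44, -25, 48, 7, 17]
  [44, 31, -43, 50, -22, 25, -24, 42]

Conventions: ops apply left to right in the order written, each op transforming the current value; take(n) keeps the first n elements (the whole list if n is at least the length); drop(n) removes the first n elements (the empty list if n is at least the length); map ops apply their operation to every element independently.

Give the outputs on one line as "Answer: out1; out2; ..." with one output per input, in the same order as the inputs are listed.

Execution, op by op:
  [46, 20, -8, 17, 50, 31] -> [46, 20, -8] -> [-8, 20, 46] -> [-8, 20] -> [8, -20]
  [-7, -32, -10, 14, 44, -25, 48, 7, 17] -> [-7, -32, -10] -> [-10, -32, -7] -> [-10, -32] -> [10, 32]
  [44, 31, -43, 50, -22, 25, -24, 42] -> [44, 31, -43] -> [-43, 31, 44] -> [-43, 31] -> [43, -31]

[8, -20]; [10, 32]; [43, -31]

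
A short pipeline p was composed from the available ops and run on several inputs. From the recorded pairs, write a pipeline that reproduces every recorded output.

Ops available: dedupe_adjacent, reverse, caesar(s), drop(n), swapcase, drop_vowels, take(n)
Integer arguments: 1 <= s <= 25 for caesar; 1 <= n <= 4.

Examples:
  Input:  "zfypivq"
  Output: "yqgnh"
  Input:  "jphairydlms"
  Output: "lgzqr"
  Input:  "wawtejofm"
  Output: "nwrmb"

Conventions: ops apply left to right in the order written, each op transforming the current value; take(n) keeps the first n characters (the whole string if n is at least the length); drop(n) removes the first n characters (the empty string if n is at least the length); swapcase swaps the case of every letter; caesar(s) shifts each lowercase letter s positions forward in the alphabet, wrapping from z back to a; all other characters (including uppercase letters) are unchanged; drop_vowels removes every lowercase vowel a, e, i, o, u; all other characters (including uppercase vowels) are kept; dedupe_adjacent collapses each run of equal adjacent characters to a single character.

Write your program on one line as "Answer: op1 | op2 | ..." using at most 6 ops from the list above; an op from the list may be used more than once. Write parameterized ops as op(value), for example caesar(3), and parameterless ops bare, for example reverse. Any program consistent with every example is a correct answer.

caesar(19) | drop_vowels | caesar(15) | reverse | drop_vowels

Check, running the answer program on each example:
  "zfypivq" -> "syriboj" -> "syrbj" -> "hngqy" -> "yqgnh" -> "yqgnh"
  "jphairydlms" -> "ciatbkrwefl" -> "ctbkrwfl" -> "riqzglua" -> "aulgzqir" -> "lgzqr"
  "wawtejofm" -> "ptpmxchyf" -> "ptpmxchyf" -> "eiebmrwnu" -> "unwrmbeie" -> "nwrmb"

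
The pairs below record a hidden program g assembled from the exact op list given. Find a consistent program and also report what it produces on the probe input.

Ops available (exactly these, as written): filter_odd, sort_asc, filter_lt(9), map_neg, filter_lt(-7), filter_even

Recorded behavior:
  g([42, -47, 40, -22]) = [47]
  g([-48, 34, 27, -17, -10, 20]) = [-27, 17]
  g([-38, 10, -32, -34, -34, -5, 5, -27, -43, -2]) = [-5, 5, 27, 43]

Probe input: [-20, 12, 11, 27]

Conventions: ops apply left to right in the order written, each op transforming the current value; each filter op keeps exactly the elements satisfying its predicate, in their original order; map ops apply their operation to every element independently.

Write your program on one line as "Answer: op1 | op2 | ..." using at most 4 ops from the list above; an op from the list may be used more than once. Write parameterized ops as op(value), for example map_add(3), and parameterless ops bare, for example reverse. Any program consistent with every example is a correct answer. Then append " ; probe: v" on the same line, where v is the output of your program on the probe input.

map_neg | sort_asc | filter_odd ; probe: [-27, -11]

Check, running the answer program on each example:
  [42, -47, 40, -22] -> [-42, 47, -40, 22] -> [-42, -40, 22, 47] -> [47]
  [-48, 34, 27, -17, -10, 20] -> [48, -34, -27, 17, 10, -20] -> [-34, -27, -20, 10, 17, 48] -> [-27, 17]
  [-38, 10, -32, -34, -34, -5, 5, -27, -43, -2] -> [38, -10, 32, 34, 34, 5, -5, 27, 43, 2] -> [-10, -5, 2, 5, 27, 32, 34, 34, 38, 43] -> [-5, 5, 27, 43]
  probe: [-20, 12, 11, 27] -> [20, -12, -11, -27] -> [-27, -12, -11, 20] -> [-27, -11]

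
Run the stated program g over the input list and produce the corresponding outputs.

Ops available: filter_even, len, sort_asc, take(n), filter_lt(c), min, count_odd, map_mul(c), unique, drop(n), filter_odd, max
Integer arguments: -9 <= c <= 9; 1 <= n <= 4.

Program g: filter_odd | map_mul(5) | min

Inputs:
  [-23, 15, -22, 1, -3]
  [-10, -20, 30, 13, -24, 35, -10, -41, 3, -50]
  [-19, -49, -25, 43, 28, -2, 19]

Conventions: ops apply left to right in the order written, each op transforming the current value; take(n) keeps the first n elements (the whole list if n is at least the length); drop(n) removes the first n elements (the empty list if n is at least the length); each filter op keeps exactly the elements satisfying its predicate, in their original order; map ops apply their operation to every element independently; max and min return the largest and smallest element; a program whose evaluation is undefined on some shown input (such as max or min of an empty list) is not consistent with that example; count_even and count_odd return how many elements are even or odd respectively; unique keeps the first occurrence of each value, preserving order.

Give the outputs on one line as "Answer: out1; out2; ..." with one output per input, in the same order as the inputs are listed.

Execution, op by op:
  [-23, 15, -22, 1, -3] -> [-23, 15, 1, -3] -> [-115, 75, 5, -15] -> -115
  [-10, -20, 30, 13, -24, 35, -10, -41, 3, -50] -> [13, 35, -41, 3] -> [65, 175, -205, 15] -> -205
  [-19, -49, -25, 43, 28, -2, 19] -> [-19, -49, -25, 43, 19] -> [-95, -245, -125, 215, 95] -> -245

-115; -205; -245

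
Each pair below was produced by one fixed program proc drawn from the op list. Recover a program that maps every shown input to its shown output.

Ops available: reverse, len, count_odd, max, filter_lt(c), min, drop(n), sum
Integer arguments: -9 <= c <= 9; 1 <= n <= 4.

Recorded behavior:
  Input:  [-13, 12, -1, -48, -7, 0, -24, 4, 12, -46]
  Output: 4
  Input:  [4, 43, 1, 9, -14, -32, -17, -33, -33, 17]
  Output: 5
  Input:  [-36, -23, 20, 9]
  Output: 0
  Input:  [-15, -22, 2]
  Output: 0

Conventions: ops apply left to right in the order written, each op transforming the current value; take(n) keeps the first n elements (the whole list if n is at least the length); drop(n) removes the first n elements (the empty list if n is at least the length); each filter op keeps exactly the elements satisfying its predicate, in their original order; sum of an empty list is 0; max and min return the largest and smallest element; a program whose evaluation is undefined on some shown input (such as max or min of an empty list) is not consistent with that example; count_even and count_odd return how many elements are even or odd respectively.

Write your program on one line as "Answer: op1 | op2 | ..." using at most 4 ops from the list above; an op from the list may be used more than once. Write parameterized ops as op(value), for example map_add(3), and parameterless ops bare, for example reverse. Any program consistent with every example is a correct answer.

drop(3) | filter_lt(-5) | len

Check, running the answer program on each example:
  [-13, 12, -1, -48, -7, 0, -24, 4, 12, -46] -> [-48, -7, 0, -24, 4, 12, -46] -> [-48, -7, -24, -46] -> 4
  [4, 43, 1, 9, -14, -32, -17, -33, -33, 17] -> [9, -14, -32, -17, -33, -33, 17] -> [-14, -32, -17, -33, -33] -> 5
  [-36, -23, 20, 9] -> [9] -> [] -> 0
  [-15, -22, 2] -> [] -> [] -> 0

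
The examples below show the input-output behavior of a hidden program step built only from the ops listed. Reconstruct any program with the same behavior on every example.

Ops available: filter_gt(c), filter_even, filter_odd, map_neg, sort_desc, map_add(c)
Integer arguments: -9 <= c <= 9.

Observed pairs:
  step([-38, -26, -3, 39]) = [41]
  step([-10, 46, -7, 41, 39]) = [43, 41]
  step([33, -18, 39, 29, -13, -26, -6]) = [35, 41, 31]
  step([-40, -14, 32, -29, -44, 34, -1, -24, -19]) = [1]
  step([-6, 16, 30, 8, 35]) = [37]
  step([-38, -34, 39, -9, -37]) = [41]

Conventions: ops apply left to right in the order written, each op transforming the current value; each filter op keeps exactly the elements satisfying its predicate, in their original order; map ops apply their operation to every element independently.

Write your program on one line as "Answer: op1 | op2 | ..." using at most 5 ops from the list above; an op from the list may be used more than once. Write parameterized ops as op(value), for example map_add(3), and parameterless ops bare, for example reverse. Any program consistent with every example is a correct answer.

filter_gt(-3) | map_neg | map_add(-2) | map_neg | filter_odd

Check, running the answer program on each example:
  [-38, -26, -3, 39] -> [39] -> [-39] -> [-41] -> [41] -> [41]
  [-10, 46, -7, 41, 39] -> [46, 41, 39] -> [-46, -41, -39] -> [-48, -43, -41] -> [48, 43, 41] -> [43, 41]
  [33, -18, 39, 29, -13, -26, -6] -> [33, 39, 29] -> [-33, -39, -29] -> [-35, -41, -31] -> [35, 41, 31] -> [35, 41, 31]
  [-40, -14, 32, -29, -44, 34, -1, -24, -19] -> [32, 34, -1] -> [-32, -34, 1] -> [-34, -36, -1] -> [34, 36, 1] -> [1]
  [-6, 16, 30, 8, 35] -> [16, 30, 8, 35] -> [-16, -30, -8, -35] -> [-18, -32, -10, -37] -> [18, 32, 10, 37] -> [37]
  [-38, -34, 39, -9, -37] -> [39] -> [-39] -> [-41] -> [41] -> [41]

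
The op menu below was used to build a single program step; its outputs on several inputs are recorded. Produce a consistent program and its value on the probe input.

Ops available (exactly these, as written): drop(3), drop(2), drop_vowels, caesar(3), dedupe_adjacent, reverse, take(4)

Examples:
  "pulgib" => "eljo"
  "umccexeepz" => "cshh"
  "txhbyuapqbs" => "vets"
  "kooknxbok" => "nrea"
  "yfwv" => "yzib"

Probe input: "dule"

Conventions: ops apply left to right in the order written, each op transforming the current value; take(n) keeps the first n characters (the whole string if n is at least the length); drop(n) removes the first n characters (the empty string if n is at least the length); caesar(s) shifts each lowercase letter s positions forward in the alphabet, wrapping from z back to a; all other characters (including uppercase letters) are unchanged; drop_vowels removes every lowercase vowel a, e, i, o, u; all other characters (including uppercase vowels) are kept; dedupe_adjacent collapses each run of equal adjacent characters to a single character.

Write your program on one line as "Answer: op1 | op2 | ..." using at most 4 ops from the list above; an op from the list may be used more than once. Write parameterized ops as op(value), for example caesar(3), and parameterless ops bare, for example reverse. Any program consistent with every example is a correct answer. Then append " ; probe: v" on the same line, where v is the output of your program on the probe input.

reverse | caesar(3) | take(4) ; probe: "hoxg"

Check, running the answer program on each example:
  "pulgib" -> "biglup" -> "eljoxs" -> "eljo"
  "umccexeepz" -> "zpeexeccmu" -> "cshhahffpx" -> "cshh"
  "txhbyuapqbs" -> "sbqpauybhxt" -> "vetsdxbekaw" -> "vets"
  "kooknxbok" -> "kobxnkook" -> "nreaqnrrn" -> "nrea"
  "yfwv" -> "vwfy" -> "yzib" -> "yzib"
  probe: "dule" -> "elud" -> "hoxg" -> "hoxg"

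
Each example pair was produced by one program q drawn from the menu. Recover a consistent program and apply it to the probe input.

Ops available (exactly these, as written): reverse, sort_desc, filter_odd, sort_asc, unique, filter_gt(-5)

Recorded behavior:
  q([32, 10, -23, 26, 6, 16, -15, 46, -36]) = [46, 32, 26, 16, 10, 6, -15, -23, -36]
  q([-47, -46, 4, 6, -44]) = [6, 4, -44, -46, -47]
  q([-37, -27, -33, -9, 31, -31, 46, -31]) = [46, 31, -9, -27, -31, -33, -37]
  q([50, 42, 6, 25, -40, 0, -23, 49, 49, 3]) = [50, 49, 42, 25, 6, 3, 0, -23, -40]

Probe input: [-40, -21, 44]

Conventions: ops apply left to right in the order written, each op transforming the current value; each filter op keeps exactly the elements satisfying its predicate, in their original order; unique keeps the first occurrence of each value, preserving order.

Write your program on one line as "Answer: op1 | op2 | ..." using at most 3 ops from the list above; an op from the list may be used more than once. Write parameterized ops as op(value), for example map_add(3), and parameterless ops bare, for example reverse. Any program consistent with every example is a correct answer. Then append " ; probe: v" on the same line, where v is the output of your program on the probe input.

sort_asc | sort_desc | unique ; probe: [44, -21, -40]

Check, running the answer program on each example:
  [32, 10, -23, 26, 6, 16, -15, 46, -36] -> [-36, -23, -15, 6, 10, 16, 26, 32, 46] -> [46, 32, 26, 16, 10, 6, -15, -23, -36] -> [46, 32, 26, 16, 10, 6, -15, -23, -36]
  [-47, -46, 4, 6, -44] -> [-47, -46, -44, 4, 6] -> [6, 4, -44, -46, -47] -> [6, 4, -44, -46, -47]
  [-37, -27, -33, -9, 31, -31, 46, -31] -> [-37, -33, -31, -31, -27, -9, 31, 46] -> [46, 31, -9, -27, -31, -31, -33, -37] -> [46, 31, -9, -27, -31, -33, -37]
  [50, 42, 6, 25, -40, 0, -23, 49, 49, 3] -> [-40, -23, 0, 3, 6, 25, 42, 49, 49, 50] -> [50, 49, 49, 42, 25, 6, 3, 0, -23, -40] -> [50, 49, 42, 25, 6, 3, 0, -23, -40]
  probe: [-40, -21, 44] -> [-40, -21, 44] -> [44, -21, -40] -> [44, -21, -40]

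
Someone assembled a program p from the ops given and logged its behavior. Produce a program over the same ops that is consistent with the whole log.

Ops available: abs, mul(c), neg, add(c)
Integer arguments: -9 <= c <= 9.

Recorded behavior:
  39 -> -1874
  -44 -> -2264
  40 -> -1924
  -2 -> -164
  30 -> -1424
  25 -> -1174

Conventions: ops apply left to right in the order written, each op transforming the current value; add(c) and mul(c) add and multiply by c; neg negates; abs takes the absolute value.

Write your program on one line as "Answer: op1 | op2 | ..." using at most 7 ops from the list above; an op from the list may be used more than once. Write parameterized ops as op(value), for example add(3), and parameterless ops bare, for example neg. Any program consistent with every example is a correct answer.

mul(-5) | add(7) | abs | mul(5) | add(-3) | mul(-2)

Check, running the answer program on each example:
  39 -> -195 -> -188 -> 188 -> 940 -> 937 -> -1874
  -44 -> 220 -> 227 -> 227 -> 1135 -> 1132 -> -2264
  40 -> -200 -> -193 -> 193 -> 965 -> 962 -> -1924
  -2 -> 10 -> 17 -> 17 -> 85 -> 82 -> -164
  30 -> -150 -> -143 -> 143 -> 715 -> 712 -> -1424
  25 -> -125 -> -118 -> 118 -> 590 -> 587 -> -1174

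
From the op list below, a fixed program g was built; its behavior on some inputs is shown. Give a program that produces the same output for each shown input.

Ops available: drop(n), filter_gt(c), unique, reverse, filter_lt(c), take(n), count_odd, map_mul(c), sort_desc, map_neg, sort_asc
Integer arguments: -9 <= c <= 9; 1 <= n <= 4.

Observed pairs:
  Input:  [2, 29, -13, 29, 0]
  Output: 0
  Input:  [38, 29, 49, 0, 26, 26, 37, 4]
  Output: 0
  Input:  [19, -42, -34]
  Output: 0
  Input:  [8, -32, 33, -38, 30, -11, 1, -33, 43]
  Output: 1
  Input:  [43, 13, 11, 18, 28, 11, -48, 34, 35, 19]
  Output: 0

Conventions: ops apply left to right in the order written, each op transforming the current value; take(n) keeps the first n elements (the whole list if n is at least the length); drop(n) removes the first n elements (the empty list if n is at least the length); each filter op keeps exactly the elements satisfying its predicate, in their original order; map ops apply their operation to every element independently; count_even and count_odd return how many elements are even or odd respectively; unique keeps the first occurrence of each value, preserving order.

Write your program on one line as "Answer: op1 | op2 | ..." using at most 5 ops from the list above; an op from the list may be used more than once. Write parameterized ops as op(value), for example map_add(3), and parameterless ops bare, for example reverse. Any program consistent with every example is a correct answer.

drop(4) | reverse | filter_lt(4) | filter_gt(-5) | count_odd

Check, running the answer program on each example:
  [2, 29, -13, 29, 0] -> [0] -> [0] -> [0] -> [0] -> 0
  [38, 29, 49, 0, 26, 26, 37, 4] -> [26, 26, 37, 4] -> [4, 37, 26, 26] -> [] -> [] -> 0
  [19, -42, -34] -> [] -> [] -> [] -> [] -> 0
  [8, -32, 33, -38, 30, -11, 1, -33, 43] -> [30, -11, 1, -33, 43] -> [43, -33, 1, -11, 30] -> [-33, 1, -11] -> [1] -> 1
  [43, 13, 11, 18, 28, 11, -48, 34, 35, 19] -> [28, 11, -48, 34, 35, 19] -> [19, 35, 34, -48, 11, 28] -> [-48] -> [] -> 0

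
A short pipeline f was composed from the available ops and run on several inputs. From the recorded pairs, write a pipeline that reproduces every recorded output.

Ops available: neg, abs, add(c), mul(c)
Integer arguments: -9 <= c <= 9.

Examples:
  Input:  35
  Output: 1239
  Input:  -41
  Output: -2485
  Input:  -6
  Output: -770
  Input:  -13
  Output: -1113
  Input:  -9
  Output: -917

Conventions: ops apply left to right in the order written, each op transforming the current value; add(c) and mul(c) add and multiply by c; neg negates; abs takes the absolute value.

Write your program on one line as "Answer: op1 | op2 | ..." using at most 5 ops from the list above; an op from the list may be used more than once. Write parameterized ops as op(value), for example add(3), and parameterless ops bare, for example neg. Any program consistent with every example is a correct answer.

add(-9) | neg | mul(7) | add(5) | mul(-7)

Check, running the answer program on each example:
  35 -> 26 -> -26 -> -182 -> -177 -> 1239
  -41 -> -50 -> 50 -> 350 -> 355 -> -2485
  -6 -> -15 -> 15 -> 105 -> 110 -> -770
  -13 -> -22 -> 22 -> 154 -> 159 -> -1113
  -9 -> -18 -> 18 -> 126 -> 131 -> -917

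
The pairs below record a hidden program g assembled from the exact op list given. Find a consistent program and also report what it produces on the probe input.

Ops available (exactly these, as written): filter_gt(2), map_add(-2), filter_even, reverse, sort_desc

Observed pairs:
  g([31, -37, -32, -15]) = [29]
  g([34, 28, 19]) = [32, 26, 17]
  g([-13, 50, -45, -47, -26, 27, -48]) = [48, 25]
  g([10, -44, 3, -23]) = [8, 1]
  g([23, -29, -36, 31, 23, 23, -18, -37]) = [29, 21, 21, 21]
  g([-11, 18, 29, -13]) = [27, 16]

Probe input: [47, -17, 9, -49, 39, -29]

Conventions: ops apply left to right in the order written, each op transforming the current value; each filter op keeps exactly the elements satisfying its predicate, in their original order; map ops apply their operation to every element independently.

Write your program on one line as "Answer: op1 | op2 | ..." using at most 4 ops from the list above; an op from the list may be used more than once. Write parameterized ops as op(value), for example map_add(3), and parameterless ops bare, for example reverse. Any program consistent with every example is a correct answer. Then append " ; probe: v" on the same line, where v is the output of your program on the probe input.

filter_gt(2) | map_add(-2) | sort_desc ; probe: [45, 37, 7]

Check, running the answer program on each example:
  [31, -37, -32, -15] -> [31] -> [29] -> [29]
  [34, 28, 19] -> [34, 28, 19] -> [32, 26, 17] -> [32, 26, 17]
  [-13, 50, -45, -47, -26, 27, -48] -> [50, 27] -> [48, 25] -> [48, 25]
  [10, -44, 3, -23] -> [10, 3] -> [8, 1] -> [8, 1]
  [23, -29, -36, 31, 23, 23, -18, -37] -> [23, 31, 23, 23] -> [21, 29, 21, 21] -> [29, 21, 21, 21]
  [-11, 18, 29, -13] -> [18, 29] -> [16, 27] -> [27, 16]
  probe: [47, -17, 9, -49, 39, -29] -> [47, 9, 39] -> [45, 7, 37] -> [45, 37, 7]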